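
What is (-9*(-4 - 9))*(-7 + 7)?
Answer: 0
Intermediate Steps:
(-9*(-4 - 9))*(-7 + 7) = -9*(-13)*0 = 117*0 = 0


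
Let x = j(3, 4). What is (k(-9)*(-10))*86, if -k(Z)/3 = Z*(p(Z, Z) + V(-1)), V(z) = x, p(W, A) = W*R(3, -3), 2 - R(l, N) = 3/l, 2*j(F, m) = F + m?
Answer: 127710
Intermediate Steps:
j(F, m) = F/2 + m/2 (j(F, m) = (F + m)/2 = F/2 + m/2)
R(l, N) = 2 - 3/l
x = 7/2 (x = (½)*3 + (½)*4 = 3/2 + 2 = 7/2 ≈ 3.5000)
p(W, A) = W (p(W, A) = W*(2 - 3/3) = W*(2 - 3*⅓) = W*(2 - 1) = W*1 = W)
V(z) = 7/2
k(Z) = -3*Z*(7/2 + Z) (k(Z) = -3*Z*(Z + 7/2) = -3*Z*(7/2 + Z))
(k(-9)*(-10))*86 = (-3/2*(-9)*(7 + 2*(-9))*(-10))*86 = (-3/2*(-9)*(7 - 18)*(-10))*86 = (-3/2*(-9)*(-11)*(-10))*86 = -297/2*(-10)*86 = 1485*86 = 127710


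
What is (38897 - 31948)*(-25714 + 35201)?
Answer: 65925163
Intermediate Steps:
(38897 - 31948)*(-25714 + 35201) = 6949*9487 = 65925163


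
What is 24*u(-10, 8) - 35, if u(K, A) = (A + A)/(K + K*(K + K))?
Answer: -3133/95 ≈ -32.979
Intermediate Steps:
u(K, A) = 2*A/(K + 2*K**2) (u(K, A) = (2*A)/(K + K*(2*K)) = (2*A)/(K + 2*K**2) = 2*A/(K + 2*K**2))
24*u(-10, 8) - 35 = 24*(2*8/(-10*(1 + 2*(-10)))) - 35 = 24*(2*8*(-1/10)/(1 - 20)) - 35 = 24*(2*8*(-1/10)/(-19)) - 35 = 24*(2*8*(-1/10)*(-1/19)) - 35 = 24*(8/95) - 35 = 192/95 - 35 = -3133/95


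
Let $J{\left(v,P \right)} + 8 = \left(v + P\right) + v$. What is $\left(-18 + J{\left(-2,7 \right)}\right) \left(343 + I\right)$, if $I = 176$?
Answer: $-11937$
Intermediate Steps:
$J{\left(v,P \right)} = -8 + P + 2 v$ ($J{\left(v,P \right)} = -8 + \left(\left(v + P\right) + v\right) = -8 + \left(\left(P + v\right) + v\right) = -8 + \left(P + 2 v\right) = -8 + P + 2 v$)
$\left(-18 + J{\left(-2,7 \right)}\right) \left(343 + I\right) = \left(-18 + \left(-8 + 7 + 2 \left(-2\right)\right)\right) \left(343 + 176\right) = \left(-18 - 5\right) 519 = \left(-23\right) 519 = -11937$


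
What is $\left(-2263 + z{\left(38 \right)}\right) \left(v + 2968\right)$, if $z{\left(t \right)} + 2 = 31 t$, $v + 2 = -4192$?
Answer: $1332662$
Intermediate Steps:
$v = -4194$ ($v = -2 - 4192 = -4194$)
$z{\left(t \right)} = -2 + 31 t$
$\left(-2263 + z{\left(38 \right)}\right) \left(v + 2968\right) = \left(-2263 + \left(-2 + 31 \cdot 38\right)\right) \left(-4194 + 2968\right) = \left(-2263 + \left(-2 + 1178\right)\right) \left(-1226\right) = \left(-2263 + 1176\right) \left(-1226\right) = \left(-1087\right) \left(-1226\right) = 1332662$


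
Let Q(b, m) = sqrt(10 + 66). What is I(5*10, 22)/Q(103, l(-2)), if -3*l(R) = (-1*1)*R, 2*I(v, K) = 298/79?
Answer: 149*sqrt(19)/3002 ≈ 0.21635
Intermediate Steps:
I(v, K) = 149/79 (I(v, K) = (298/79)/2 = (298*(1/79))/2 = (1/2)*(298/79) = 149/79)
l(R) = R/3 (l(R) = -(-1*1)*R/3 = -(-1)*R/3 = R/3)
Q(b, m) = 2*sqrt(19) (Q(b, m) = sqrt(76) = 2*sqrt(19))
I(5*10, 22)/Q(103, l(-2)) = 149/(79*((2*sqrt(19)))) = 149*(sqrt(19)/38)/79 = 149*sqrt(19)/3002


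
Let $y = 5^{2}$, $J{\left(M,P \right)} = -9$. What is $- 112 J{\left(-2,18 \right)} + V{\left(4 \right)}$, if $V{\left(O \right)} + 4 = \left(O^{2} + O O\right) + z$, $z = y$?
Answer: $1061$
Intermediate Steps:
$y = 25$
$z = 25$
$V{\left(O \right)} = 21 + 2 O^{2}$ ($V{\left(O \right)} = -4 + \left(\left(O^{2} + O O\right) + 25\right) = -4 + \left(\left(O^{2} + O^{2}\right) + 25\right) = -4 + \left(2 O^{2} + 25\right) = -4 + \left(25 + 2 O^{2}\right) = 21 + 2 O^{2}$)
$- 112 J{\left(-2,18 \right)} + V{\left(4 \right)} = \left(-112\right) \left(-9\right) + \left(21 + 2 \cdot 4^{2}\right) = 1008 + \left(21 + 2 \cdot 16\right) = 1008 + \left(21 + 32\right) = 1008 + 53 = 1061$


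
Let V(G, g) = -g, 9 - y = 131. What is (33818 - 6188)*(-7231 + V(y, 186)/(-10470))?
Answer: -69727421664/349 ≈ -1.9979e+8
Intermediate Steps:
y = -122 (y = 9 - 1*131 = 9 - 131 = -122)
(33818 - 6188)*(-7231 + V(y, 186)/(-10470)) = (33818 - 6188)*(-7231 - 1*186/(-10470)) = 27630*(-7231 - 186*(-1/10470)) = 27630*(-7231 + 31/1745) = 27630*(-12618064/1745) = -69727421664/349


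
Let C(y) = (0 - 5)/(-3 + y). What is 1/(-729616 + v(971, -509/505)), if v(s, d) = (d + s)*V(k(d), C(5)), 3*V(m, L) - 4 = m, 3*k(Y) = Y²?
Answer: -386362875/281354540237558 ≈ -1.3732e-6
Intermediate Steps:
k(Y) = Y²/3
C(y) = -5/(-3 + y)
V(m, L) = 4/3 + m/3
v(s, d) = (4/3 + d²/9)*(d + s) (v(s, d) = (d + s)*(4/3 + (d²/3)/3) = (d + s)*(4/3 + d²/9) = (4/3 + d²/9)*(d + s))
1/(-729616 + v(971, -509/505)) = 1/(-729616 + (12 + (-509/505)²)*(-509/505 + 971)/9) = 1/(-729616 + (⅑)*(12 + 259081/255025)*(489846/505)) = 1/(-729616 + (⅑)*(3319381/255025)*(489846/505)) = 1/(-729616 + 541995168442/386362875) = 1/(-281354540237558/386362875) = -386362875/281354540237558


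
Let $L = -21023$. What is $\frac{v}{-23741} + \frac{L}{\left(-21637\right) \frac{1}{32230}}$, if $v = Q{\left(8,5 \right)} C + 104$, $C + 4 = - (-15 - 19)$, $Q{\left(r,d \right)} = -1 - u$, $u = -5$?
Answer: $\frac{1462383195382}{46698547} \approx 31315.0$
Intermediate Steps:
$Q{\left(r,d \right)} = 4$ ($Q{\left(r,d \right)} = -1 - -5 = -1 + 5 = 4$)
$C = 30$ ($C = -4 - \left(-15 - 19\right) = -4 - -34 = -4 + 34 = 30$)
$v = 224$ ($v = 4 \cdot 30 + 104 = 120 + 104 = 224$)
$\frac{v}{-23741} + \frac{L}{\left(-21637\right) \frac{1}{32230}} = \frac{224}{-23741} - \frac{21023}{\left(-21637\right) \frac{1}{32230}} = 224 \left(- \frac{1}{23741}\right) - \frac{21023}{\left(-21637\right) \frac{1}{32230}} = - \frac{224}{23741} - \frac{21023}{- \frac{1967}{2930}} = - \frac{224}{23741} - - \frac{61597390}{1967} = - \frac{224}{23741} + \frac{61597390}{1967} = \frac{1462383195382}{46698547}$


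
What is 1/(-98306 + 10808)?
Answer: -1/87498 ≈ -1.1429e-5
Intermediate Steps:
1/(-98306 + 10808) = 1/(-87498) = -1/87498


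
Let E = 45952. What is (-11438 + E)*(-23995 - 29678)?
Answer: -1852469922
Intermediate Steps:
(-11438 + E)*(-23995 - 29678) = (-11438 + 45952)*(-23995 - 29678) = 34514*(-53673) = -1852469922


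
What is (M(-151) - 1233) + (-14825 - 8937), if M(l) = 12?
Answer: -24983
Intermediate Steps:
(M(-151) - 1233) + (-14825 - 8937) = (12 - 1233) + (-14825 - 8937) = -1221 - 23762 = -24983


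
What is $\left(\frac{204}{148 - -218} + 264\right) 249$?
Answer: $\frac{4018362}{61} \approx 65875.0$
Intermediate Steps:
$\left(\frac{204}{148 - -218} + 264\right) 249 = \left(\frac{204}{148 + 218} + 264\right) 249 = \left(\frac{204}{366} + 264\right) 249 = \left(204 \cdot \frac{1}{366} + 264\right) 249 = \left(\frac{34}{61} + 264\right) 249 = \frac{16138}{61} \cdot 249 = \frac{4018362}{61}$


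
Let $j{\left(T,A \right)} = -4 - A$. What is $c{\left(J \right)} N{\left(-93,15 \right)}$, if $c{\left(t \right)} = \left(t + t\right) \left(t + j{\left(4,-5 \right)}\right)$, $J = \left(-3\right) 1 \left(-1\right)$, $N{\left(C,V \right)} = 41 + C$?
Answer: $-1248$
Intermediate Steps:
$J = 3$ ($J = \left(-3\right) \left(-1\right) = 3$)
$c{\left(t \right)} = 2 t \left(1 + t\right)$ ($c{\left(t \right)} = \left(t + t\right) \left(t - -1\right) = 2 t \left(t + \left(-4 + 5\right)\right) = 2 t \left(t + 1\right) = 2 t \left(1 + t\right)$)
$c{\left(J \right)} N{\left(-93,15 \right)} = 2 \cdot 3 \left(1 + 3\right) \left(41 - 93\right) = 2 \cdot 3 \cdot 4 \left(-52\right) = 24 \left(-52\right) = -1248$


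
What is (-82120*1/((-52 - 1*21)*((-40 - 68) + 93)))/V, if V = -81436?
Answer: 4106/4458621 ≈ 0.00092091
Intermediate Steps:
(-82120*1/((-52 - 1*21)*((-40 - 68) + 93)))/V = -82120*1/((-52 - 1*21)*((-40 - 68) + 93))/(-81436) = -82120*1/((-108 + 93)*(-52 - 21))*(-1/81436) = -82120/((-73*(-15)))*(-1/81436) = -82120/1095*(-1/81436) = -82120*1/1095*(-1/81436) = -16424/219*(-1/81436) = 4106/4458621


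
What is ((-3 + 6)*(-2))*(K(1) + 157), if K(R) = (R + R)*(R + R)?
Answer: -966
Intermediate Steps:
K(R) = 4*R² (K(R) = (2*R)*(2*R) = 4*R²)
((-3 + 6)*(-2))*(K(1) + 157) = ((-3 + 6)*(-2))*(4*1² + 157) = (3*(-2))*(4*1 + 157) = -6*(4 + 157) = -6*161 = -966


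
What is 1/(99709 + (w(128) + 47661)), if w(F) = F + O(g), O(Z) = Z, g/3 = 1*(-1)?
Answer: 1/147495 ≈ 6.7799e-6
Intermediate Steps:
g = -3 (g = 3*(1*(-1)) = 3*(-1) = -3)
w(F) = -3 + F (w(F) = F - 3 = -3 + F)
1/(99709 + (w(128) + 47661)) = 1/(99709 + ((-3 + 128) + 47661)) = 1/(99709 + (125 + 47661)) = 1/(99709 + 47786) = 1/147495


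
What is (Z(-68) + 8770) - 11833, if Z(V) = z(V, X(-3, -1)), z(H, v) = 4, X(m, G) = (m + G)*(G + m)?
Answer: -3059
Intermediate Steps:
X(m, G) = (G + m)² (X(m, G) = (G + m)*(G + m) = (G + m)²)
Z(V) = 4
(Z(-68) + 8770) - 11833 = (4 + 8770) - 11833 = 8774 - 11833 = -3059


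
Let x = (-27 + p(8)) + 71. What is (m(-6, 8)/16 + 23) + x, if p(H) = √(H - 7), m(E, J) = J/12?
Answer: 1633/24 ≈ 68.042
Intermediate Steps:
m(E, J) = J/12 (m(E, J) = J*(1/12) = J/12)
p(H) = √(-7 + H)
x = 45 (x = (-27 + √(-7 + 8)) + 71 = (-27 + √1) + 71 = (-27 + 1) + 71 = -26 + 71 = 45)
(m(-6, 8)/16 + 23) + x = (((1/12)*8)/16 + 23) + 45 = ((⅔)*(1/16) + 23) + 45 = (1/24 + 23) + 45 = 553/24 + 45 = 1633/24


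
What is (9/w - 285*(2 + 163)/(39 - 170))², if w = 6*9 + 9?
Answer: 108442441636/840889 ≈ 1.2896e+5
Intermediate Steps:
w = 63 (w = 54 + 9 = 63)
(9/w - 285*(2 + 163)/(39 - 170))² = (9/63 - 285*(2 + 163)/(39 - 170))² = (9*(1/63) - 285/((-131/165)))² = (⅐ - 285/((-131*1/165)))² = (⅐ - 285/(-131/165))² = (⅐ - 285*(-165/131))² = (⅐ + 47025/131)² = (329306/917)² = 108442441636/840889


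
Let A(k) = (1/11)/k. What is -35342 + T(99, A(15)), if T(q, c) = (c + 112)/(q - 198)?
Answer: -577330051/16335 ≈ -35343.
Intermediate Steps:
A(k) = 1/(11*k) (A(k) = (1*(1/11))/k = 1/(11*k))
T(q, c) = (112 + c)/(-198 + q)
-35342 + T(99, A(15)) = -35342 + (112 + (1/11)/15)/(-198 + 99) = -35342 + (112 + (1/11)*(1/15))/(-99) = -35342 - (112 + 1/165)/99 = -35342 - 1/99*18481/165 = -35342 - 18481/16335 = -577330051/16335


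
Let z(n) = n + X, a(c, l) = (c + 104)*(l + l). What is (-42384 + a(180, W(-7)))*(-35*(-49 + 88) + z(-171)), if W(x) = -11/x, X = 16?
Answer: 441468800/7 ≈ 6.3067e+7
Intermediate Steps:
a(c, l) = 2*l*(104 + c) (a(c, l) = (104 + c)*(2*l) = 2*l*(104 + c))
z(n) = 16 + n (z(n) = n + 16 = 16 + n)
(-42384 + a(180, W(-7)))*(-35*(-49 + 88) + z(-171)) = (-42384 + 2*(-11/(-7))*(104 + 180))*(-35*(-49 + 88) + (16 - 171)) = (-42384 + 2*(-11*(-⅐))*284)*(-35*39 - 155) = (-42384 + 2*(11/7)*284)*(-1365 - 155) = (-42384 + 6248/7)*(-1520) = -290440/7*(-1520) = 441468800/7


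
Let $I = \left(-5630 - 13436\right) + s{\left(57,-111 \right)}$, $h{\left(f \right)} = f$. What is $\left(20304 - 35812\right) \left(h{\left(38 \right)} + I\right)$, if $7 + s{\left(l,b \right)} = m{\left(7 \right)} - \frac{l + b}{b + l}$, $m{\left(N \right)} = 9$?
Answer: $295070716$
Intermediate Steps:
$s{\left(l,b \right)} = 1$ ($s{\left(l,b \right)} = -7 + \left(9 - \frac{l + b}{b + l}\right) = -7 + \left(9 - \frac{b + l}{b + l}\right) = -7 + \left(9 - 1\right) = -7 + 8 = 1$)
$I = -19065$ ($I = \left(-5630 - 13436\right) + 1 = -19066 + 1 = -19065$)
$\left(20304 - 35812\right) \left(h{\left(38 \right)} + I\right) = \left(20304 - 35812\right) \left(38 - 19065\right) = \left(-15508\right) \left(-19027\right) = 295070716$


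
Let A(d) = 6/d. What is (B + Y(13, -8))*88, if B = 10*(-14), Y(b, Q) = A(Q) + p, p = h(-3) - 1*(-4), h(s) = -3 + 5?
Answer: -11858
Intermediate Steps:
h(s) = 2
p = 6 (p = 2 - 1*(-4) = 2 + 4 = 6)
Y(b, Q) = 6 + 6/Q (Y(b, Q) = 6/Q + 6 = 6 + 6/Q)
B = -140
(B + Y(13, -8))*88 = (-140 + (6 + 6/(-8)))*88 = (-140 + (6 + 6*(-⅛)))*88 = (-140 + (6 - ¾))*88 = (-140 + 21/4)*88 = -539/4*88 = -11858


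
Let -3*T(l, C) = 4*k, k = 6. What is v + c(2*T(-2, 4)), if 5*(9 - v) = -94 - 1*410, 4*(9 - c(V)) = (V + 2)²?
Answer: 349/5 ≈ 69.800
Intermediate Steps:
T(l, C) = -8 (T(l, C) = -4*6/3 = -⅓*24 = -8)
c(V) = 9 - (2 + V)²/4 (c(V) = 9 - (V + 2)²/4 = 9 - (2 + V)²/4)
v = 549/5 (v = 9 - (-94 - 1*410)/5 = 9 - (-94 - 410)/5 = 9 - ⅕*(-504) = 9 + 504/5 = 549/5 ≈ 109.80)
v + c(2*T(-2, 4)) = 549/5 + (9 - (2 + 2*(-8))²/4) = 549/5 + (9 - (2 - 16)²/4) = 549/5 + (9 - ¼*(-14)²) = 549/5 + (9 - ¼*196) = 549/5 + (9 - 49) = 549/5 - 40 = 349/5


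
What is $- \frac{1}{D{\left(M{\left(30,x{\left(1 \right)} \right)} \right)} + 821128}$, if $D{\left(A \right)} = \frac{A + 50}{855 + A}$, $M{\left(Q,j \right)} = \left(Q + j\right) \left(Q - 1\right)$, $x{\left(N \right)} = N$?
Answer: $- \frac{1754}{1440259461} \approx -1.2178 \cdot 10^{-6}$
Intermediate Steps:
$M{\left(Q,j \right)} = \left(-1 + Q\right) \left(Q + j\right)$ ($M{\left(Q,j \right)} = \left(Q + j\right) \left(-1 + Q\right) = \left(-1 + Q\right) \left(Q + j\right)$)
$D{\left(A \right)} = \frac{50 + A}{855 + A}$
$- \frac{1}{D{\left(M{\left(30,x{\left(1 \right)} \right)} \right)} + 821128} = - \frac{1}{\frac{50 + \left(30^{2} - 30 - 1 + 30 \cdot 1\right)}{855 + \left(30^{2} - 30 - 1 + 30 \cdot 1\right)} + 821128} = - \frac{1}{\frac{50 + \left(900 - 30 - 1 + 30\right)}{855 + \left(900 - 30 - 1 + 30\right)} + 821128} = - \frac{1}{\frac{50 + 899}{855 + 899} + 821128} = - \frac{1}{\frac{1}{1754} \cdot 949 + 821128} = - \frac{1}{\frac{949}{1754} + 821128} = - \frac{1}{\frac{1440259461}{1754}} = \left(-1\right) \frac{1754}{1440259461} = - \frac{1754}{1440259461}$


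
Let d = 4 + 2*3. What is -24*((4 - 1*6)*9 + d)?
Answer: 192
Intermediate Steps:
d = 10 (d = 4 + 6 = 10)
-24*((4 - 1*6)*9 + d) = -24*((4 - 1*6)*9 + 10) = -24*((4 - 6)*9 + 10) = -24*(-2*9 + 10) = -24*(-18 + 10) = -24*(-8) = 192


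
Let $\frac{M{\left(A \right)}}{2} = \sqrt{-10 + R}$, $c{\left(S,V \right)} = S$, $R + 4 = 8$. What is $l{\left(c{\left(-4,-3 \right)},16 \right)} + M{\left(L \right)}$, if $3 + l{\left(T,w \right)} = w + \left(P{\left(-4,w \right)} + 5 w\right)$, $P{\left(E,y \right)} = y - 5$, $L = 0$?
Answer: $104 + 2 i \sqrt{6} \approx 104.0 + 4.899 i$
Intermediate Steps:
$R = 4$ ($R = -4 + 8 = 4$)
$P{\left(E,y \right)} = -5 + y$ ($P{\left(E,y \right)} = y - 5 = -5 + y$)
$M{\left(A \right)} = 2 i \sqrt{6}$ ($M{\left(A \right)} = 2 \sqrt{-10 + 4} = 2 \sqrt{-6} = 2 i \sqrt{6}$)
$l{\left(T,w \right)} = -8 + 7 w$ ($l{\left(T,w \right)} = -3 + \left(w + \left(\left(-5 + w\right) + 5 w\right)\right) = -3 + \left(w + \left(-5 + 6 w\right)\right) = -3 + \left(-5 + 7 w\right) = -8 + 7 w$)
$l{\left(c{\left(-4,-3 \right)},16 \right)} + M{\left(L \right)} = \left(-8 + 7 \cdot 16\right) + 2 i \sqrt{6} = \left(-8 + 112\right) + 2 i \sqrt{6} = 104 + 2 i \sqrt{6}$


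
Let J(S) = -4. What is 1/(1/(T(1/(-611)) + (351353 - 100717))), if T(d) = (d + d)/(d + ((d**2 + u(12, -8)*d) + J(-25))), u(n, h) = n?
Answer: 188130640479/750613 ≈ 2.5064e+5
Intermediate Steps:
T(d) = 2*d/(-4 + d**2 + 13*d) (T(d) = (d + d)/(d + ((d**2 + 12*d) - 4)) = (2*d)/(d + (-4 + d**2 + 12*d)) = (2*d)/(-4 + d**2 + 13*d) = 2*d/(-4 + d**2 + 13*d))
1/(1/(T(1/(-611)) + (351353 - 100717))) = 1/(1/(2/(-611*(-4 + (1/(-611))**2 + 13/(-611))) + (351353 - 100717))) = 1/(1/(2*(-1/611)/(-4 + (-1/611)**2 + 13*(-1/611)) + 250636)) = 1/(1/(2*(-1/611)/(-4 + 1/373321 - 1/47) + 250636)) = 1/(1/(2*(-1/611)/(-1501226/373321) + 250636)) = 1/(1/(2*(-1/611)*(-373321/1501226) + 250636)) = 1/(1/(611/750613 + 250636)) = 1/(1/(188130640479/750613)) = 1/(750613/188130640479) = 188130640479/750613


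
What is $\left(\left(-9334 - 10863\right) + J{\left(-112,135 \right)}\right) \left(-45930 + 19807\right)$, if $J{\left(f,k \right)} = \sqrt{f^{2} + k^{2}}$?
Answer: $527606231 - 26123 \sqrt{30769} \approx 5.2302 \cdot 10^{8}$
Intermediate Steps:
$\left(\left(-9334 - 10863\right) + J{\left(-112,135 \right)}\right) \left(-45930 + 19807\right) = \left(\left(-9334 - 10863\right) + \sqrt{\left(-112\right)^{2} + 135^{2}}\right) \left(-45930 + 19807\right) = \left(-20197 + \sqrt{12544 + 18225}\right) \left(-26123\right) = \left(-20197 + \sqrt{30769}\right) \left(-26123\right) = 527606231 - 26123 \sqrt{30769}$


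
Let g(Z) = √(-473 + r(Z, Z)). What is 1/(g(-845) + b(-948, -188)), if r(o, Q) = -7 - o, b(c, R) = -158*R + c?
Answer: 28756/826907171 - √365/826907171 ≈ 3.4752e-5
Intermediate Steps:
b(c, R) = c - 158*R
g(Z) = √(-480 - Z) (g(Z) = √(-473 + (-7 - Z)) = √(-480 - Z))
1/(g(-845) + b(-948, -188)) = 1/(√(-480 - 1*(-845)) + (-948 - 158*(-188))) = 1/(√(-480 + 845) + (-948 + 29704)) = 1/(√365 + 28756) = 1/(28756 + √365)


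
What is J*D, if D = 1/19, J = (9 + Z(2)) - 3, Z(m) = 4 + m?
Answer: 12/19 ≈ 0.63158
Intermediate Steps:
J = 12 (J = (9 + (4 + 2)) - 3 = (9 + 6) - 3 = 15 - 3 = 12)
D = 1/19 ≈ 0.052632
J*D = 12*(1/19) = 12/19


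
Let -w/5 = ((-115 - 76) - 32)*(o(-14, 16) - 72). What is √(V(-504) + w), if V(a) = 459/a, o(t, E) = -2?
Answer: I*√64688554/28 ≈ 287.25*I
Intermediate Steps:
w = -82510 (w = -5*((-115 - 76) - 32)*(-2 - 72) = -5*(-191 - 32)*(-74) = -(-1115)*(-74) = -5*16502 = -82510)
√(V(-504) + w) = √(459/(-504) - 82510) = √(459*(-1/504) - 82510) = √(-51/56 - 82510) = √(-4620611/56) = I*√64688554/28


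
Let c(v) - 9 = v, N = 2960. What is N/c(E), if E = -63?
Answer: -1480/27 ≈ -54.815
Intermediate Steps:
c(v) = 9 + v
N/c(E) = 2960/(9 - 63) = 2960/(-54) = 2960*(-1/54) = -1480/27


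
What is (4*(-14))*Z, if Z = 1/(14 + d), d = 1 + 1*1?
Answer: -7/2 ≈ -3.5000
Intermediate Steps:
d = 2 (d = 1 + 1 = 2)
Z = 1/16 (Z = 1/(14 + 2) = 1/16 ≈ 0.062500)
(4*(-14))*Z = (4*(-14))*(1/16) = -56*1/16 = -7/2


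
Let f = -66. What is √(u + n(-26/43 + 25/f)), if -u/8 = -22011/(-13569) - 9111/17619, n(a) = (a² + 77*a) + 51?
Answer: I*√185263002197511043785581/75387437202 ≈ 5.7095*I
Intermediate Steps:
n(a) = 51 + a² + 77*a
u = -234830800/26563579 (u = -8*(-22011/(-13569) - 9111/17619) = -8*(-22011*(-1/13569) - 9111*1/17619) = -8*(7337/4523 - 3037/5873) = -8*29353850/26563579 = -234830800/26563579 ≈ -8.8403)
√(u + n(-26/43 + 25/f)) = √(-234830800/26563579 + (51 + (-26/43 + 25/(-66))² + 77*(-26/43 + 25/(-66)))) = √(-234830800/26563579 + (51 + (-26*1/43 + 25*(-1/66))² + 77*(-26*1/43 + 25*(-1/66)))) = √(-234830800/26563579 + (51 + (-26/43 - 25/66)² + 77*(-26/43 - 25/66))) = √(-234830800/26563579 + (51 + (-2791/2838)² + 77*(-2791/2838))) = √(-234830800/26563579 + (51 + 7789681/8054244 - 19537/258)) = √(-234830800/26563579 - 191349941/8054244) = √(-6974323836314039/213949546779276) = I*√185263002197511043785581/75387437202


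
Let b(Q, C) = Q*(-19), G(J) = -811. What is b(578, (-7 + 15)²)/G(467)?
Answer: 10982/811 ≈ 13.541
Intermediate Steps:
b(Q, C) = -19*Q
b(578, (-7 + 15)²)/G(467) = -19*578/(-811) = -10982*(-1/811) = 10982/811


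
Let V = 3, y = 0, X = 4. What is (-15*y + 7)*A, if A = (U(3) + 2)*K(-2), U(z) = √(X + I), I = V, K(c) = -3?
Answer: -42 - 21*√7 ≈ -97.561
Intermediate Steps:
I = 3
U(z) = √7 (U(z) = √(4 + 3) = √7)
A = -6 - 3*√7 (A = (√7 + 2)*(-3) = (2 + √7)*(-3) = -6 - 3*√7 ≈ -13.937)
(-15*y + 7)*A = (-15*0 + 7)*(-6 - 3*√7) = (0 + 7)*(-6 - 3*√7) = 7*(-6 - 3*√7) = -42 - 21*√7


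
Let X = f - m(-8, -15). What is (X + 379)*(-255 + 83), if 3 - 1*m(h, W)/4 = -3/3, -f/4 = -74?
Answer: -113348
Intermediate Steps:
f = 296 (f = -4*(-74) = 296)
m(h, W) = 16 (m(h, W) = 12 - (-12)/3 = 12 - 4*(-1) = 12 + 4 = 16)
X = 280 (X = 296 - 1*16 = 296 - 16 = 280)
(X + 379)*(-255 + 83) = (280 + 379)*(-255 + 83) = 659*(-172) = -113348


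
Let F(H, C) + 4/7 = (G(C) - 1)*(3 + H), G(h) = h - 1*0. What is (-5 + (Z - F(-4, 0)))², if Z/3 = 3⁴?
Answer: 2765569/49 ≈ 56440.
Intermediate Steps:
G(h) = h (G(h) = h + 0 = h)
Z = 243 (Z = 3*3⁴ = 3*81 = 243)
F(H, C) = -4/7 + (-1 + C)*(3 + H) (F(H, C) = -4/7 + (C - 1)*(3 + H) = -4/7 + (-1 + C)*(3 + H))
(-5 + (Z - F(-4, 0)))² = (-5 + (243 - (-25/7 - 1*(-4) + 3*0 + 0*(-4))))² = (-5 + (243 - (-25/7 + 4 + 0 + 0)))² = (-5 + (243 - 1*3/7))² = (-5 + (243 - 3/7))² = (-5 + 1698/7)² = (1663/7)² = 2765569/49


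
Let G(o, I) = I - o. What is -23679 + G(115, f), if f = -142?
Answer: -23936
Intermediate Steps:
-23679 + G(115, f) = -23679 + (-142 - 1*115) = -23679 + (-142 - 115) = -23679 - 257 = -23936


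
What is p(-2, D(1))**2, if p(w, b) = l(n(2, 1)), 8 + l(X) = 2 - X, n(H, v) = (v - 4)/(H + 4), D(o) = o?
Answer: 121/4 ≈ 30.250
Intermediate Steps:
n(H, v) = (-4 + v)/(4 + H)
l(X) = -6 - X (l(X) = -8 + (2 - X) = -6 - X)
p(w, b) = -11/2 (p(w, b) = -6 - (-4 + 1)/(4 + 2) = -6 - (-3)/6 = -6 - 1*(-1/2) = -6 + 1/2 = -11/2)
p(-2, D(1))**2 = (-11/2)**2 = 121/4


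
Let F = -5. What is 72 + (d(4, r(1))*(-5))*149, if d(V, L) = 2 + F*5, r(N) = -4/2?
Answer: 17207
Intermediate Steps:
r(N) = -2 (r(N) = -4*1/2 = -2)
d(V, L) = -23 (d(V, L) = 2 - 5*5 = 2 - 25 = -23)
72 + (d(4, r(1))*(-5))*149 = 72 - 23*(-5)*149 = 72 + 115*149 = 72 + 17135 = 17207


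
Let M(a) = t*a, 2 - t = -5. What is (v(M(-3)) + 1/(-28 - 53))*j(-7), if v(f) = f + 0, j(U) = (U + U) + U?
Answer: 11914/27 ≈ 441.26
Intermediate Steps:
t = 7 (t = 2 - 1*(-5) = 2 + 5 = 7)
j(U) = 3*U (j(U) = 2*U + U = 3*U)
M(a) = 7*a
v(f) = f
(v(M(-3)) + 1/(-28 - 53))*j(-7) = (7*(-3) + 1/(-28 - 53))*(3*(-7)) = (-21 + 1/(-81))*(-21) = (-21 - 1/81)*(-21) = -1702/81*(-21) = 11914/27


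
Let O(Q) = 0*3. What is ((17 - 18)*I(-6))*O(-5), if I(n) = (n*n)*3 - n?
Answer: 0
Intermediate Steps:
I(n) = -n + 3*n² (I(n) = n²*3 - n = 3*n² - n = -n + 3*n²)
O(Q) = 0
((17 - 18)*I(-6))*O(-5) = ((17 - 18)*(-6*(-1 + 3*(-6))))*0 = -(-6)*(-1 - 18)*0 = -(-6)*(-19)*0 = -1*114*0 = -114*0 = 0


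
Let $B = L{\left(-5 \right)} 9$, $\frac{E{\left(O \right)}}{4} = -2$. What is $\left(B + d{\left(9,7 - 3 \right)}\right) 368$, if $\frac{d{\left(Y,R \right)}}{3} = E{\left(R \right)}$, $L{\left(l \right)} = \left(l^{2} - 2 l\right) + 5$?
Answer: $123648$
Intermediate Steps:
$E{\left(O \right)} = -8$ ($E{\left(O \right)} = 4 \left(-2\right) = -8$)
$L{\left(l \right)} = 5 + l^{2} - 2 l$
$d{\left(Y,R \right)} = -24$ ($d{\left(Y,R \right)} = 3 \left(-8\right) = -24$)
$B = 360$ ($B = \left(5 + \left(-5\right)^{2} - -10\right) 9 = \left(5 + 25 + 10\right) 9 = 40 \cdot 9 = 360$)
$\left(B + d{\left(9,7 - 3 \right)}\right) 368 = \left(360 - 24\right) 368 = 336 \cdot 368 = 123648$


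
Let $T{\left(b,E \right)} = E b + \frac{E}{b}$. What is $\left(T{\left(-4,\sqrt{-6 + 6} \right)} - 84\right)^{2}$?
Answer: $7056$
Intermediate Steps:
$\left(T{\left(-4,\sqrt{-6 + 6} \right)} - 84\right)^{2} = \left(\left(\sqrt{-6 + 6} \left(-4\right) + \frac{\sqrt{-6 + 6}}{-4}\right) - 84\right)^{2} = \left(\left(\sqrt{0} \left(-4\right) + \sqrt{0} \left(- \frac{1}{4}\right)\right) - 84\right)^{2} = \left(\left(0 \left(-4\right) + 0 \left(- \frac{1}{4}\right)\right) - 84\right)^{2} = \left(\left(0 + 0\right) - 84\right)^{2} = \left(0 - 84\right)^{2} = \left(-84\right)^{2} = 7056$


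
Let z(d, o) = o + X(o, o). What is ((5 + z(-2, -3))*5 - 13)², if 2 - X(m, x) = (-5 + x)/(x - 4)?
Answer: 81/49 ≈ 1.6531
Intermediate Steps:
X(m, x) = 2 - (-5 + x)/(-4 + x) (X(m, x) = 2 - (-5 + x)/(x - 4) = 2 - (-5 + x)/(-4 + x))
z(d, o) = o + (-3 + o)/(-4 + o)
((5 + z(-2, -3))*5 - 13)² = ((5 + (-3 - 3 - 3*(-4 - 3))/(-4 - 3))*5 - 13)² = ((5 + (-3 - 3 - 3*(-7))/(-7))*5 - 13)² = ((5 - (-3 - 3 + 21)/7)*5 - 13)² = ((5 - ⅐*15)*5 - 13)² = ((5 - 15/7)*5 - 13)² = ((20/7)*5 - 13)² = (100/7 - 13)² = (9/7)² = 81/49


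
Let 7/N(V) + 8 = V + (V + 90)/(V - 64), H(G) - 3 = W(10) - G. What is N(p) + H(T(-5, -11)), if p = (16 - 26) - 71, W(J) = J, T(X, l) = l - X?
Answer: 244351/12914 ≈ 18.921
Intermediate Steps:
H(G) = 13 - G (H(G) = 3 + (10 - G) = 13 - G)
p = -81 (p = -10 - 71 = -81)
N(V) = 7/(-8 + V + (90 + V)/(-64 + V)) (N(V) = 7/(-8 + (V + (V + 90)/(V - 64))) = 7/(-8 + (V + (90 + V)/(-64 + V))) = 7/(-8 + V + (90 + V)/(-64 + V)))
N(p) + H(T(-5, -11)) = 7*(-64 - 81)/(602 + (-81)² - 71*(-81)) + (13 - (-11 - 1*(-5))) = 7*(-145)/(602 + 6561 + 5751) + (13 - (-11 + 5)) = 7*(-145)/12914 + (13 - 1*(-6)) = 7*(1/12914)*(-145) + (13 + 6) = -1015/12914 + 19 = 244351/12914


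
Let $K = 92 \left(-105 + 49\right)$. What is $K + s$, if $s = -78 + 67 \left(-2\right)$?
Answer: $-5364$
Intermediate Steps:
$s = -212$ ($s = -78 - 134 = -212$)
$K = -5152$ ($K = 92 \left(-56\right) = -5152$)
$K + s = -5152 - 212 = -5364$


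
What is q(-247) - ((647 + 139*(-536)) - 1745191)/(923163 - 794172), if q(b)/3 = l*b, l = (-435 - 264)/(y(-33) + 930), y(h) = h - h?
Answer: 736599613/1289910 ≈ 571.05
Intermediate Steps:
y(h) = 0
l = -233/310 (l = (-435 - 264)/(0 + 930) = -699/930 = -699*1/930 = -233/310 ≈ -0.75161)
q(b) = -699*b/310 (q(b) = 3*(-233*b/310) = -699*b/310)
q(-247) - ((647 + 139*(-536)) - 1745191)/(923163 - 794172) = -699/310*(-247) - ((647 + 139*(-536)) - 1745191)/(923163 - 794172) = 172653/310 - ((647 - 74504) - 1745191)/128991 = 172653/310 - (-73857 - 1745191)/128991 = 172653/310 - (-1819048)/128991 = 172653/310 - 1*(-1819048/128991) = 172653/310 + 1819048/128991 = 736599613/1289910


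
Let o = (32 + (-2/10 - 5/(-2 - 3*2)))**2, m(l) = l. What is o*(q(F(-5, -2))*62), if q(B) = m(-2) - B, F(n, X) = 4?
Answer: -156445437/400 ≈ -3.9111e+5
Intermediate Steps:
q(B) = -2 - B
o = 1682209/1600 (o = (32 + (-2*1/10 - 5/(-2 - 1*6)))**2 = (32 + (-1/5 - 5/(-2 - 6)))**2 = (32 + (-1/5 - 5/(-8)))**2 = (32 + (-1/5 - 5*(-1/8)))**2 = (32 + (-1/5 + 5/8))**2 = (32 + 17/40)**2 = (1297/40)**2 = 1682209/1600 ≈ 1051.4)
o*(q(F(-5, -2))*62) = 1682209*((-2 - 1*4)*62)/1600 = 1682209*((-2 - 4)*62)/1600 = 1682209*(-6*62)/1600 = (1682209/1600)*(-372) = -156445437/400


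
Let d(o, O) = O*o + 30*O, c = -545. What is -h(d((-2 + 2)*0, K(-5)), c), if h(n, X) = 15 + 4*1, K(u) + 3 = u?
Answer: -19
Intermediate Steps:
K(u) = -3 + u
d(o, O) = 30*O + O*o
h(n, X) = 19 (h(n, X) = 15 + 4 = 19)
-h(d((-2 + 2)*0, K(-5)), c) = -1*19 = -19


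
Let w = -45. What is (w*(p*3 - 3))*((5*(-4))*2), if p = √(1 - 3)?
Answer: -5400 + 5400*I*√2 ≈ -5400.0 + 7636.8*I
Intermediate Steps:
p = I*√2 (p = √(-2) = I*√2 ≈ 1.4142*I)
(w*(p*3 - 3))*((5*(-4))*2) = (-45*((I*√2)*3 - 3))*((5*(-4))*2) = (-45*(3*I*√2 - 3))*(-20*2) = -45*(-3 + 3*I*√2)*(-40) = (135 - 135*I*√2)*(-40) = -5400 + 5400*I*√2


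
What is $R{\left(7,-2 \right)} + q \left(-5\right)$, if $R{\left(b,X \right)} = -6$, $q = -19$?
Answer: $89$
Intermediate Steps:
$R{\left(7,-2 \right)} + q \left(-5\right) = -6 - -95 = -6 + 95 = 89$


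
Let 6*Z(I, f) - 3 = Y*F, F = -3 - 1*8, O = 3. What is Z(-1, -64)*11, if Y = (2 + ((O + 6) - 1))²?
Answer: -12067/6 ≈ -2011.2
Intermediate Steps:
Y = 100 (Y = (2 + ((3 + 6) - 1))² = (2 + (9 - 1))² = (2 + 8)² = 10² = 100)
F = -11 (F = -3 - 8 = -11)
Z(I, f) = -1097/6 (Z(I, f) = ½ + (100*(-11))/6 = ½ + (⅙)*(-1100) = ½ - 550/3 = -1097/6)
Z(-1, -64)*11 = -1097/6*11 = -12067/6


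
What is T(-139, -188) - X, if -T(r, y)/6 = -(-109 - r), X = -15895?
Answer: 16075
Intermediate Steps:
T(r, y) = -654 - 6*r (T(r, y) = -(-6)*(-109 - r) = -6*(109 + r) = -654 - 6*r)
T(-139, -188) - X = (-654 - 6*(-139)) - 1*(-15895) = (-654 + 834) + 15895 = 180 + 15895 = 16075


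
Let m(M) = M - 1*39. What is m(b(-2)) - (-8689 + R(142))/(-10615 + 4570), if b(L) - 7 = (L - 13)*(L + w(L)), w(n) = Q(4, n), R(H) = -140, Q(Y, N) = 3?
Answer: -97648/2015 ≈ -48.461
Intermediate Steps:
w(n) = 3
b(L) = 7 + (-13 + L)*(3 + L) (b(L) = 7 + (L - 13)*(L + 3) = 7 + (-13 + L)*(3 + L))
m(M) = -39 + M (m(M) = M - 39 = -39 + M)
m(b(-2)) - (-8689 + R(142))/(-10615 + 4570) = (-39 + (-32 + (-2)**2 - 10*(-2))) - (-8689 - 140)/(-10615 + 4570) = (-39 + (-32 + 4 + 20)) - (-8829)/(-6045) = (-39 - 8) - (-8829)*(-1)/6045 = -47 - 1*2943/2015 = -47 - 2943/2015 = -97648/2015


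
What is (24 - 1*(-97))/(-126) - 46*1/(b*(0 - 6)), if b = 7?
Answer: 17/126 ≈ 0.13492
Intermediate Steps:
(24 - 1*(-97))/(-126) - 46*1/(b*(0 - 6)) = (24 - 1*(-97))/(-126) - 46*1/(7*(0 - 6)) = (24 + 97)*(-1/126) - 46/(7*(-6)) = 121*(-1/126) - 46/(-42) = -121/126 - 46*(-1/42) = -121/126 + 23/21 = 17/126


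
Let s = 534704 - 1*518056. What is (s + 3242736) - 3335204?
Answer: -75820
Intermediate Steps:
s = 16648 (s = 534704 - 518056 = 16648)
(s + 3242736) - 3335204 = (16648 + 3242736) - 3335204 = 3259384 - 3335204 = -75820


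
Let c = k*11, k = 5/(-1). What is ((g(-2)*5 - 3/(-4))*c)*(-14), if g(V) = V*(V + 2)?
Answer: 1155/2 ≈ 577.50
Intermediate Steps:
k = -5 (k = 5*(-1) = -5)
c = -55 (c = -5*11 = -55)
g(V) = V*(2 + V)
((g(-2)*5 - 3/(-4))*c)*(-14) = ((-2*(2 - 2)*5 - 3/(-4))*(-55))*(-14) = ((-2*0*5 - 3*(-1/4))*(-55))*(-14) = ((0*5 + 3/4)*(-55))*(-14) = ((0 + 3/4)*(-55))*(-14) = ((3/4)*(-55))*(-14) = -165/4*(-14) = 1155/2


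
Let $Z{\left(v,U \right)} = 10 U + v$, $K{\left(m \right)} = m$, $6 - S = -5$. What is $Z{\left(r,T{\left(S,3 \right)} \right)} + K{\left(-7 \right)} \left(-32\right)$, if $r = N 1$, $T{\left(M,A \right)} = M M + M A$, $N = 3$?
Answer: $1767$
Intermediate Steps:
$S = 11$ ($S = 6 - -5 = 6 + 5 = 11$)
$T{\left(M,A \right)} = M^{2} + A M$
$r = 3$ ($r = 3 \cdot 1 = 3$)
$Z{\left(v,U \right)} = v + 10 U$
$Z{\left(r,T{\left(S,3 \right)} \right)} + K{\left(-7 \right)} \left(-32\right) = \left(3 + 10 \cdot 11 \left(3 + 11\right)\right) - -224 = \left(3 + 10 \cdot 11 \cdot 14\right) + 224 = \left(3 + 10 \cdot 154\right) + 224 = \left(3 + 1540\right) + 224 = 1543 + 224 = 1767$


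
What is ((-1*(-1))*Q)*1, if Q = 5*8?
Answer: 40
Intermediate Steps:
Q = 40
((-1*(-1))*Q)*1 = (-1*(-1)*40)*1 = (1*40)*1 = 40*1 = 40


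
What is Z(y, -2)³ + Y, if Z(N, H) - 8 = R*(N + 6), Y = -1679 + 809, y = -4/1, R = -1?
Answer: -654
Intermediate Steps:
y = -4 (y = -4*1 = -4)
Y = -870
Z(N, H) = 2 - N (Z(N, H) = 8 - (N + 6) = 8 - (6 + N) = 8 + (-6 - N) = 2 - N)
Z(y, -2)³ + Y = (2 - 1*(-4))³ - 870 = (2 + 4)³ - 870 = 6³ - 870 = 216 - 870 = -654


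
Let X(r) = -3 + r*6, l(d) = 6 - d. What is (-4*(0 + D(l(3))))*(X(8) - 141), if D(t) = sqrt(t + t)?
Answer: 384*sqrt(6) ≈ 940.60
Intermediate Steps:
D(t) = sqrt(2)*sqrt(t) (D(t) = sqrt(2*t) = sqrt(2)*sqrt(t))
X(r) = -3 + 6*r
(-4*(0 + D(l(3))))*(X(8) - 141) = (-4*(0 + sqrt(2)*sqrt(6 - 1*3)))*((-3 + 6*8) - 141) = (-4*(0 + sqrt(2)*sqrt(6 - 3)))*((-3 + 48) - 141) = (-4*(0 + sqrt(2)*sqrt(3)))*(45 - 141) = -4*(0 + sqrt(6))*(-96) = -4*sqrt(6)*(-96) = 384*sqrt(6)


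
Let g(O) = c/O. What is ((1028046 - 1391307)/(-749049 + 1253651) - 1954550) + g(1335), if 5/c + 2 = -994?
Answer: -6902126511967633/3531311028 ≈ -1.9546e+6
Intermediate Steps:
c = -5/996 (c = 5/(-2 - 994) = 5/(-996) = 5*(-1/996) = -5/996 ≈ -0.0050201)
g(O) = -5/(996*O)
((1028046 - 1391307)/(-749049 + 1253651) - 1954550) + g(1335) = ((1028046 - 1391307)/(-749049 + 1253651) - 1954550) - 5/996/1335 = (-363261/504602 - 1954550) - 5/996*1/1335 = (-363261*1/504602 - 1954550) - 1/265932 = (-19119/26558 - 1954550) - 1/265932 = -51908958019/26558 - 1/265932 = -6902126511967633/3531311028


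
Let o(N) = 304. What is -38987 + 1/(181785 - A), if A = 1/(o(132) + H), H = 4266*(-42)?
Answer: -1267682553928179/32515519381 ≈ -38987.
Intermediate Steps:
H = -179172
A = -1/178868 (A = 1/(304 - 179172) = 1/(-178868) = -1/178868 ≈ -5.5907e-6)
-38987 + 1/(181785 - A) = -38987 + 1/(181785 - 1*(-1/178868)) = -38987 + 1/(181785 + 1/178868) = -38987 + 1/(32515519381/178868) = -38987 + 178868/32515519381 = -1267682553928179/32515519381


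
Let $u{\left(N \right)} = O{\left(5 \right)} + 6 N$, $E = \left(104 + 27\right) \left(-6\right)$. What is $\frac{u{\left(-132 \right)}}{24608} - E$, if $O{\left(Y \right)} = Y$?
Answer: $\frac{19341101}{24608} \approx 785.97$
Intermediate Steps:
$E = -786$ ($E = 131 \left(-6\right) = -786$)
$u{\left(N \right)} = 5 + 6 N$
$\frac{u{\left(-132 \right)}}{24608} - E = \frac{5 + 6 \left(-132\right)}{24608} - -786 = \left(5 - 792\right) \frac{1}{24608} + 786 = \left(-787\right) \frac{1}{24608} + 786 = - \frac{787}{24608} + 786 = \frac{19341101}{24608}$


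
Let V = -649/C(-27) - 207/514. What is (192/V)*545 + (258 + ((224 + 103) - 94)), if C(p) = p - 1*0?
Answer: 1613240447/327997 ≈ 4918.5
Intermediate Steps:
C(p) = p (C(p) = p + 0 = p)
V = 327997/13878 (V = -649/(-27) - 207/514 = -649*(-1/27) - 207*1/514 = 649/27 - 207/514 = 327997/13878 ≈ 23.634)
(192/V)*545 + (258 + ((224 + 103) - 94)) = (192/(327997/13878))*545 + (258 + ((224 + 103) - 94)) = (192*(13878/327997))*545 + (258 + (327 - 94)) = (2664576/327997)*545 + (258 + 233) = 1452193920/327997 + 491 = 1613240447/327997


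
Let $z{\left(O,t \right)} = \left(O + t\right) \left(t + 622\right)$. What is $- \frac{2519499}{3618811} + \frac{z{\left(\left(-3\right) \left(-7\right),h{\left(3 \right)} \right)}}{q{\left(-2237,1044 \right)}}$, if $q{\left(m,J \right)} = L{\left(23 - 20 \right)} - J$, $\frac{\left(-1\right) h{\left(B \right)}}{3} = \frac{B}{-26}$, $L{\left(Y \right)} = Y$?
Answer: $- \frac{11423860365763}{848871733892} \approx -13.458$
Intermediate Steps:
$h{\left(B \right)} = \frac{3 B}{26}$ ($h{\left(B \right)} = - 3 \frac{B}{-26} = - 3 B \left(- \frac{1}{26}\right) = - 3 \left(- \frac{B}{26}\right) = \frac{3 B}{26}$)
$q{\left(m,J \right)} = 3 - J$ ($q{\left(m,J \right)} = \left(23 - 20\right) - J = 3 - J$)
$z{\left(O,t \right)} = \left(622 + t\right) \left(O + t\right)$ ($z{\left(O,t \right)} = \left(O + t\right) \left(622 + t\right) = \left(622 + t\right) \left(O + t\right)$)
$- \frac{2519499}{3618811} + \frac{z{\left(\left(-3\right) \left(-7\right),h{\left(3 \right)} \right)}}{q{\left(-2237,1044 \right)}} = - \frac{2519499}{3618811} + \frac{\left(\frac{3}{26} \cdot 3\right)^{2} + 622 \left(\left(-3\right) \left(-7\right)\right) + 622 \cdot \frac{3}{26} \cdot 3 + \left(-3\right) \left(-7\right) \frac{3}{26} \cdot 3}{3 - 1044} = \left(-2519499\right) \frac{1}{3618811} + \frac{\left(\frac{9}{26}\right)^{2} + 622 \cdot 21 + 622 \cdot \frac{9}{26} + 21 \cdot \frac{9}{26}}{3 - 1044} = - \frac{2519499}{3618811} + \frac{\frac{81}{676} + 13062 + \frac{2799}{13} + \frac{189}{26}}{-1041} = - \frac{2519499}{3618811} + \frac{8980455}{676} \left(- \frac{1}{1041}\right) = - \frac{2519499}{3618811} - \frac{2993485}{234572} = - \frac{11423860365763}{848871733892}$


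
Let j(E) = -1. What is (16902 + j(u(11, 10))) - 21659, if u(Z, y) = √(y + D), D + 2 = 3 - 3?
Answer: -4758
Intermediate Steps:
D = -2 (D = -2 + (3 - 3) = -2 + 0 = -2)
u(Z, y) = √(-2 + y) (u(Z, y) = √(y - 2) = √(-2 + y))
(16902 + j(u(11, 10))) - 21659 = (16902 - 1) - 21659 = 16901 - 21659 = -4758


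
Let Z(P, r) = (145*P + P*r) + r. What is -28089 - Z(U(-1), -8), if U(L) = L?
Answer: -27944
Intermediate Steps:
Z(P, r) = r + 145*P + P*r
-28089 - Z(U(-1), -8) = -28089 - (-8 + 145*(-1) - 1*(-8)) = -28089 - (-8 - 145 + 8) = -28089 - 1*(-145) = -28089 + 145 = -27944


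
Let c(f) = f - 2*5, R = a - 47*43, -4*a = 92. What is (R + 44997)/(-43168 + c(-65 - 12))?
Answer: -42953/43255 ≈ -0.99302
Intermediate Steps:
a = -23 (a = -¼*92 = -23)
R = -2044 (R = -23 - 47*43 = -23 - 2021 = -2044)
c(f) = -10 + f (c(f) = f - 10 = -10 + f)
(R + 44997)/(-43168 + c(-65 - 12)) = (-2044 + 44997)/(-43168 + (-10 + (-65 - 12))) = 42953/(-43168 + (-10 - 77)) = 42953/(-43168 - 87) = 42953/(-43255) = 42953*(-1/43255) = -42953/43255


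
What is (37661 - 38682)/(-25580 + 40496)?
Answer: -1021/14916 ≈ -0.068450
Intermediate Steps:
(37661 - 38682)/(-25580 + 40496) = -1021/14916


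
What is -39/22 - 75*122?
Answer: -201339/22 ≈ -9151.8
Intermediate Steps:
-39/22 - 75*122 = -39*1/22 - 9150 = -39/22 - 9150 = -201339/22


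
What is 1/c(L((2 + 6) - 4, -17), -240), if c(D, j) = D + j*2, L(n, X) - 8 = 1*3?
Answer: -1/469 ≈ -0.0021322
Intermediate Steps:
L(n, X) = 11 (L(n, X) = 8 + 1*3 = 8 + 3 = 11)
c(D, j) = D + 2*j
1/c(L((2 + 6) - 4, -17), -240) = 1/(11 + 2*(-240)) = 1/(11 - 480) = 1/(-469) = -1/469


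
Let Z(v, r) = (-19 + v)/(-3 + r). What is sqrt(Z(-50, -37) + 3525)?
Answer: sqrt(1410690)/20 ≈ 59.386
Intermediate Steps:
Z(v, r) = (-19 + v)/(-3 + r)
sqrt(Z(-50, -37) + 3525) = sqrt((-19 - 50)/(-3 - 37) + 3525) = sqrt(-69/(-40) + 3525) = sqrt(-1/40*(-69) + 3525) = sqrt(69/40 + 3525) = sqrt(141069/40) = sqrt(1410690)/20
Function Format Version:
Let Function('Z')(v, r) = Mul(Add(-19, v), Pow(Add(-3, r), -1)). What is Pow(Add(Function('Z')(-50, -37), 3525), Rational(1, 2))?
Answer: Mul(Rational(1, 20), Pow(1410690, Rational(1, 2))) ≈ 59.386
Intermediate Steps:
Function('Z')(v, r) = Mul(Pow(Add(-3, r), -1), Add(-19, v))
Pow(Add(Function('Z')(-50, -37), 3525), Rational(1, 2)) = Pow(Add(Mul(Pow(Add(-3, -37), -1), Add(-19, -50)), 3525), Rational(1, 2)) = Pow(Add(Mul(Pow(-40, -1), -69), 3525), Rational(1, 2)) = Pow(Add(Mul(Rational(-1, 40), -69), 3525), Rational(1, 2)) = Pow(Add(Rational(69, 40), 3525), Rational(1, 2)) = Pow(Rational(141069, 40), Rational(1, 2)) = Mul(Rational(1, 20), Pow(1410690, Rational(1, 2)))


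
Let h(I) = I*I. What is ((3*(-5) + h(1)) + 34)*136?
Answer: 2720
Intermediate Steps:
h(I) = I²
((3*(-5) + h(1)) + 34)*136 = ((3*(-5) + 1²) + 34)*136 = ((-15 + 1) + 34)*136 = (-14 + 34)*136 = 20*136 = 2720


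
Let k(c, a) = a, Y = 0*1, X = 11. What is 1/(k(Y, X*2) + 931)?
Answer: 1/953 ≈ 0.0010493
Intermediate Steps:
Y = 0
1/(k(Y, X*2) + 931) = 1/(11*2 + 931) = 1/(22 + 931) = 1/953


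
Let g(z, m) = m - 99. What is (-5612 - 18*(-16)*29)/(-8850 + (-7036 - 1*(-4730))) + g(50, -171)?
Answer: -753715/2789 ≈ -270.25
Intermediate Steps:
g(z, m) = -99 + m
(-5612 - 18*(-16)*29)/(-8850 + (-7036 - 1*(-4730))) + g(50, -171) = (-5612 - 18*(-16)*29)/(-8850 + (-7036 - 1*(-4730))) + (-99 - 171) = (-5612 + 288*29)/(-8850 + (-7036 + 4730)) - 270 = (-5612 + 8352)/(-8850 - 2306) - 270 = 2740/(-11156) - 270 = 2740*(-1/11156) - 270 = -685/2789 - 270 = -753715/2789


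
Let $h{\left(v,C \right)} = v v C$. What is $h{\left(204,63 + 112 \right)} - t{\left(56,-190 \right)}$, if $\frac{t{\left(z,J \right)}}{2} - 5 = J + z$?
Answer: $7283058$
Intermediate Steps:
$h{\left(v,C \right)} = C v^{2}$ ($h{\left(v,C \right)} = v^{2} C = C v^{2}$)
$t{\left(z,J \right)} = 10 + 2 J + 2 z$ ($t{\left(z,J \right)} = 10 + 2 \left(J + z\right) = 10 + \left(2 J + 2 z\right) = 10 + 2 J + 2 z$)
$h{\left(204,63 + 112 \right)} - t{\left(56,-190 \right)} = \left(63 + 112\right) 204^{2} - \left(10 + 2 \left(-190\right) + 2 \cdot 56\right) = 175 \cdot 41616 - \left(10 - 380 + 112\right) = 7282800 - -258 = 7282800 + 258 = 7283058$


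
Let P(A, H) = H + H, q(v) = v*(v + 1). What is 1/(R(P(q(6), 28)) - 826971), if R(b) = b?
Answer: -1/826915 ≈ -1.2093e-6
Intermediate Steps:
q(v) = v*(1 + v)
P(A, H) = 2*H
1/(R(P(q(6), 28)) - 826971) = 1/(2*28 - 826971) = 1/(56 - 826971) = 1/(-826915) = -1/826915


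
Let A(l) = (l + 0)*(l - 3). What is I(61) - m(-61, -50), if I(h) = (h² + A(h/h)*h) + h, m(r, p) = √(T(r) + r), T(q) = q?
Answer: 3660 - I*√122 ≈ 3660.0 - 11.045*I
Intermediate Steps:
A(l) = l*(-3 + l)
m(r, p) = √2*√r (m(r, p) = √(r + r) = √(2*r) = √2*√r)
I(h) = h² - h (I(h) = (h² + ((h/h)*(-3 + h/h))*h) + h = (h² + (1*(-3 + 1))*h) + h = (h² + (1*(-2))*h) + h = (h² - 2*h) + h = h² - h)
I(61) - m(-61, -50) = 61*(-1 + 61) - √2*√(-61) = 61*60 - √2*I*√61 = 3660 - I*√122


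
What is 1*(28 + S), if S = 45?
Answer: 73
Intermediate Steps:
1*(28 + S) = 1*(28 + 45) = 1*73 = 73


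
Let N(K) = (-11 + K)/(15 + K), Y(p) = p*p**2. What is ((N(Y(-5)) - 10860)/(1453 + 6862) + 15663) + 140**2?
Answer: 16126054243/457325 ≈ 35262.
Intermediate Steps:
Y(p) = p**3
N(K) = (-11 + K)/(15 + K)
((N(Y(-5)) - 10860)/(1453 + 6862) + 15663) + 140**2 = (((-11 + (-5)**3)/(15 + (-5)**3) - 10860)/(1453 + 6862) + 15663) + 140**2 = (((-11 - 125)/(15 - 125) - 10860)/8315 + 15663) + 19600 = ((-136/(-110) - 10860)*(1/8315) + 15663) + 19600 = ((-1/110*(-136) - 10860)*(1/8315) + 15663) + 19600 = ((68/55 - 10860)*(1/8315) + 15663) + 19600 = (-597232/55*1/8315 + 15663) + 19600 = (-597232/457325 + 15663) + 19600 = 7162484243/457325 + 19600 = 16126054243/457325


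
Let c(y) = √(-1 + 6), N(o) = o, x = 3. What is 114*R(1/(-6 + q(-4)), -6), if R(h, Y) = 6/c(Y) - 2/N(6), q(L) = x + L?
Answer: -38 + 684*√5/5 ≈ 267.89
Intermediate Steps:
q(L) = 3 + L
c(y) = √5
R(h, Y) = -⅓ + 6*√5/5 (R(h, Y) = 6/(√5) - 2/6 = 6*(√5/5) - 2*⅙ = 6*√5/5 - ⅓ = -⅓ + 6*√5/5)
114*R(1/(-6 + q(-4)), -6) = 114*(-⅓ + 6*√5/5) = -38 + 684*√5/5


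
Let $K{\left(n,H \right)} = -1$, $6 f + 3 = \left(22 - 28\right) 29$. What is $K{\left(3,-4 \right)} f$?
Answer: $\frac{59}{2} \approx 29.5$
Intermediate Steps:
$f = - \frac{59}{2}$ ($f = - \frac{1}{2} + \frac{\left(22 - 28\right) 29}{6} = - \frac{1}{2} + \frac{\left(-6\right) 29}{6} = - \frac{1}{2} + \frac{1}{6} \left(-174\right) = - \frac{1}{2} - 29 = - \frac{59}{2} \approx -29.5$)
$K{\left(3,-4 \right)} f = \left(-1\right) \left(- \frac{59}{2}\right) = \frac{59}{2}$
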